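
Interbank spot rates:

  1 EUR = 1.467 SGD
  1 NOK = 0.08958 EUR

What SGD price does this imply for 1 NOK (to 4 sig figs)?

1 NOK × 0.08958 = 0.08958 EUR
0.08958 EUR × 1.467 = 0.131414 SGD

NOK/SGD = 0.1314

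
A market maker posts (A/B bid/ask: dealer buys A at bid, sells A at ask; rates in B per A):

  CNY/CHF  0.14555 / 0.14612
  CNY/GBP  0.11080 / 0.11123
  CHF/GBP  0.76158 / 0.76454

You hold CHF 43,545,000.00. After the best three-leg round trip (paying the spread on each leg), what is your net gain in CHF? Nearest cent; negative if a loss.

Best loop CHF → GBP → CNY → CHF:
CHF 43,545,000.00 × 0.76158 (sell CHF at bid) = GBP 33,163,001.10
GBP 33,163,001.10 ÷ 0.11123 (buy CNY at ask) = CNY 298,147,991.55
CNY 298,147,991.55 × 0.14555 (sell CNY at bid) = CHF 43,395,440.17

Net result: CHF -149,559.83 (no profitable arbitrage after spreads)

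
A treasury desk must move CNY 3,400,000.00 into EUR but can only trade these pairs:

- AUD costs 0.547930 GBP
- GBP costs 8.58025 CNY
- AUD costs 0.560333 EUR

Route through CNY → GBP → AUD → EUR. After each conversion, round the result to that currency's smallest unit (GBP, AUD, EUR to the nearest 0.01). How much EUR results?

EUR 405,228.61

CNY 3,400,000.00 ÷ 8.58025 = GBP 396,258.85
GBP 396,258.85 ÷ 0.547930 = AUD 723,192.47
AUD 723,192.47 × 0.560333 = EUR 405,228.61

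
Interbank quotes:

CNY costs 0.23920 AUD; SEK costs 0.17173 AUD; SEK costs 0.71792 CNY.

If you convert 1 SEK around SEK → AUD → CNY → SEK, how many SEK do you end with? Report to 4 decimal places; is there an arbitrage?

1.0000 (no arbitrage)

Around SEK → AUD → CNY → SEK: 1 × 0.17173 ÷ 0.23920 ÷ 0.71792 = 1.000021
Product ≈ 1 (deviation 0.002%, within rounding noise).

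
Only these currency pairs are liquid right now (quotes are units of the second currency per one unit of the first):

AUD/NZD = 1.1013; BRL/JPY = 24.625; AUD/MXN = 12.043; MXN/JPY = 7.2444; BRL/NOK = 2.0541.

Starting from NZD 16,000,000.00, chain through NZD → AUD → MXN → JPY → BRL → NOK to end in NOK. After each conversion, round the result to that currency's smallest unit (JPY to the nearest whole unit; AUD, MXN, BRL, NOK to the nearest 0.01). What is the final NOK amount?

NZD 16,000,000.00 ÷ 1.1013 = AUD 14,528,284.75
AUD 14,528,284.75 × 12.043 = MXN 174,964,133.24
MXN 174,964,133.24 × 7.2444 = JPY 1,267,510,167
JPY 1,267,510,167 ÷ 24.625 = BRL 51,472,494.09
BRL 51,472,494.09 × 2.0541 = NOK 105,729,650.11

NOK 105,729,650.11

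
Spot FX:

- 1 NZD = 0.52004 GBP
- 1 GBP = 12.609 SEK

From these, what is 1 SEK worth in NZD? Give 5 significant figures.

1 SEK ÷ 12.609 = 0.0793084 GBP
0.0793084 GBP ÷ 0.52004 = 0.152504 NZD

SEK/NZD = 0.15250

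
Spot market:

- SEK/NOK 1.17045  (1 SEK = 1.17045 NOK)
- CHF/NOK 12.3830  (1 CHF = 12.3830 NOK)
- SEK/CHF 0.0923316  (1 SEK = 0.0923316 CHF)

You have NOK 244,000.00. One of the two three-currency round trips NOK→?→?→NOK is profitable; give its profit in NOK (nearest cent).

Profitable loop is NOK → CHF → SEK → NOK:
NOK 244,000.00 ÷ 12.3830 = CHF 19,704.43
CHF 19,704.43 ÷ 0.0923316 = SEK 213,409.42
SEK 213,409.42 × 1.17045 = NOK 249,785.06
Profit = NOK 249,785.06 − NOK 244,000.00

Profit: NOK 5,785.06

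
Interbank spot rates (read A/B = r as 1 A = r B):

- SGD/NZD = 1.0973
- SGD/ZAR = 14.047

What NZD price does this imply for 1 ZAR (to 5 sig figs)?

ZAR/NZD = 0.078116

1 ZAR ÷ 14.047 = 0.0711896 SGD
0.0711896 SGD × 1.0973 = 0.0781163 NZD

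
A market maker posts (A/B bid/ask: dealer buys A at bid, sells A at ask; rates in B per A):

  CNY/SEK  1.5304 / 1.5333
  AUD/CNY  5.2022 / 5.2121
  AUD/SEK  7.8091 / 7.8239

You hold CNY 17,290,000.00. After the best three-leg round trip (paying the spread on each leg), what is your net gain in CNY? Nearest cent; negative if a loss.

Best loop CNY → SEK → AUD → CNY:
CNY 17,290,000.00 × 1.5304 (sell CNY at bid) = SEK 26,460,616.00
SEK 26,460,616.00 ÷ 7.8239 (buy AUD at ask) = AUD 3,382,023.80
AUD 3,382,023.80 × 5.2022 (sell AUD at bid) = CNY 17,593,964.21

Net profit: CNY 303,964.21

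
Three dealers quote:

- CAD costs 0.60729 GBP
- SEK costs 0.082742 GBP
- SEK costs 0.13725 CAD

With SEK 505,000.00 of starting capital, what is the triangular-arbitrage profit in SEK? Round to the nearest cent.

Profitable loop is SEK → CAD → GBP → SEK:
SEK 505,000.00 × 0.13725 = CAD 69,311.25
CAD 69,311.25 × 0.60729 = GBP 42,092.03
GBP 42,092.03 ÷ 0.082742 = SEK 508,714.18
Profit = SEK 508,714.18 − SEK 505,000.00

Profit: SEK 3,714.18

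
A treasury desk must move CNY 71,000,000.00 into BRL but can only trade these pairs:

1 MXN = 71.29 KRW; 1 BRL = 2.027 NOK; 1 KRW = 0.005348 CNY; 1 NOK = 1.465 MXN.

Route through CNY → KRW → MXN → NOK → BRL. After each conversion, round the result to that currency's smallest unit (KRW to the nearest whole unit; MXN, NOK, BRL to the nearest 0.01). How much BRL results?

CNY 71,000,000.00 ÷ 0.005348 = KRW 13,275,991,025
KRW 13,275,991,025 ÷ 71.29 = MXN 186,225,151.14
MXN 186,225,151.14 ÷ 1.465 = NOK 127,116,144.12
NOK 127,116,144.12 ÷ 2.027 = BRL 62,711,467.25

BRL 62,711,467.25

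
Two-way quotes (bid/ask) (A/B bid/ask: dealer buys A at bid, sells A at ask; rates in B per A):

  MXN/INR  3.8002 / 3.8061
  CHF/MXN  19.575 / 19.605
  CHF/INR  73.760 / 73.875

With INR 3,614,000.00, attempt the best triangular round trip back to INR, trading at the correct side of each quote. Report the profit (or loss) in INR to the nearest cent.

Net profit: INR 25,140.97

Best loop INR → CHF → MXN → INR:
INR 3,614,000.00 ÷ 73.875 (buy CHF at ask) = CHF 48,920.47
CHF 48,920.47 × 19.575 (sell CHF at bid) = MXN 957,618.27
MXN 957,618.27 × 3.8002 (sell MXN at bid) = INR 3,639,140.97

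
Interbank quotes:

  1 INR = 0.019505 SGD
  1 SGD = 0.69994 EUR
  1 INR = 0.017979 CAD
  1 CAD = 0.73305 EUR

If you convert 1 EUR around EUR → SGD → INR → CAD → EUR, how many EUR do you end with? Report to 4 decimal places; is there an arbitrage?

Around EUR → SGD → INR → CAD → EUR: 1 ÷ 0.69994 ÷ 0.019505 × 0.017979 × 0.73305 = 0.965367
Product < 1; profitable direction is EUR → CAD → INR → SGD → EUR.

0.9654 (arbitrage exists)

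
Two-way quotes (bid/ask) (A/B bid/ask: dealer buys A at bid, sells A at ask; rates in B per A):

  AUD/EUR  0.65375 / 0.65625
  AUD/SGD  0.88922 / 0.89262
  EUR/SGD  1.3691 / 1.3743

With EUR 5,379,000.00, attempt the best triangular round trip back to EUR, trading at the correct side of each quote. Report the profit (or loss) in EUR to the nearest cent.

Best loop EUR → SGD → AUD → EUR:
EUR 5,379,000.00 × 1.3691 (sell EUR at bid) = SGD 7,364,388.90
SGD 7,364,388.90 ÷ 0.89262 (buy AUD at ask) = AUD 8,250,306.85
AUD 8,250,306.85 × 0.65375 (sell AUD at bid) = EUR 5,393,638.10

Net profit: EUR 14,638.10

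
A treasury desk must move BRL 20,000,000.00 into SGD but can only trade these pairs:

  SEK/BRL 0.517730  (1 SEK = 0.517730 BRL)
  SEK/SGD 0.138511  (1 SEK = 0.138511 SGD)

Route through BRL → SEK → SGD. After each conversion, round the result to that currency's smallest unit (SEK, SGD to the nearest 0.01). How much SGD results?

BRL 20,000,000.00 ÷ 0.517730 = SEK 38,630,174.03
SEK 38,630,174.03 × 0.138511 = SGD 5,350,704.04

SGD 5,350,704.04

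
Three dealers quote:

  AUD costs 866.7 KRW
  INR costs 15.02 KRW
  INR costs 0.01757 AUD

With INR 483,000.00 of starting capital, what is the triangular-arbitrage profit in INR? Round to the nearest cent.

Profitable loop is INR → AUD → KRW → INR:
INR 483,000.00 × 0.01757 = AUD 8,486.31
AUD 8,486.31 × 866.7 = KRW 7,355,085
KRW 7,355,085 ÷ 15.02 = INR 489,686.08
Profit = INR 489,686.08 − INR 483,000.00

Profit: INR 6,686.08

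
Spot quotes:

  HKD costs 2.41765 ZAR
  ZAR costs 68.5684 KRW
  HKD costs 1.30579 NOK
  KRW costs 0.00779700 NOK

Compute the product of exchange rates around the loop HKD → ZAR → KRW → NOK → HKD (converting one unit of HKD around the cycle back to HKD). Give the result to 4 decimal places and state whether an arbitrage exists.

Around HKD → ZAR → KRW → NOK → HKD: 1 × 2.41765 × 68.5684 × 0.00779700 ÷ 1.30579 = 0.989855
Product < 1; profitable direction is HKD → NOK → KRW → ZAR → HKD.

0.9899 (arbitrage exists)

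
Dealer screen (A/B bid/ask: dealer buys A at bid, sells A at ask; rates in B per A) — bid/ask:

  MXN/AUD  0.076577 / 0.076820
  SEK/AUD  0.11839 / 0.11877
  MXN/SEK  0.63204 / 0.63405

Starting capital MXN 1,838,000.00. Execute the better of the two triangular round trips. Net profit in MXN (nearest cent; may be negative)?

Net profit: MXN 31,018.46

Best loop MXN → AUD → SEK → MXN:
MXN 1,838,000.00 × 0.076577 (sell MXN at bid) = AUD 140,748.53
AUD 140,748.53 ÷ 0.11877 (buy SEK at ask) = SEK 1,185,051.16
SEK 1,185,051.16 ÷ 0.63405 (buy MXN at ask) = MXN 1,869,018.46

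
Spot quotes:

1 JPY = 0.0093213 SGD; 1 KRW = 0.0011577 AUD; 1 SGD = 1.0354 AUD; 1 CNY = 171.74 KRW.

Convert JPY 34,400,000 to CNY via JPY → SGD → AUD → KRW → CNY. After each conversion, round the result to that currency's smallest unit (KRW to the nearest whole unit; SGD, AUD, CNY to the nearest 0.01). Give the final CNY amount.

CNY 1,669,842.85

JPY 34,400,000 × 0.0093213 = SGD 320,652.72
SGD 320,652.72 × 1.0354 = AUD 332,003.83
AUD 332,003.83 ÷ 0.0011577 = KRW 286,778,811
KRW 286,778,811 ÷ 171.74 = CNY 1,669,842.85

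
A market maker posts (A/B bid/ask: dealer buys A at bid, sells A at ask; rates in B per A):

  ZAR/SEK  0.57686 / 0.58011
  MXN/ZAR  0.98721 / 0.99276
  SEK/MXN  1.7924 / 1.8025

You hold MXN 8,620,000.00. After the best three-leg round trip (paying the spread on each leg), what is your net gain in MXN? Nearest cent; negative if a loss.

Best loop MXN → ZAR → SEK → MXN:
MXN 8,620,000.00 × 0.98721 (sell MXN at bid) = ZAR 8,509,750.20
ZAR 8,509,750.20 × 0.57686 (sell ZAR at bid) = SEK 4,908,934.50
SEK 4,908,934.50 × 1.7924 (sell SEK at bid) = MXN 8,798,774.20

Net profit: MXN 178,774.20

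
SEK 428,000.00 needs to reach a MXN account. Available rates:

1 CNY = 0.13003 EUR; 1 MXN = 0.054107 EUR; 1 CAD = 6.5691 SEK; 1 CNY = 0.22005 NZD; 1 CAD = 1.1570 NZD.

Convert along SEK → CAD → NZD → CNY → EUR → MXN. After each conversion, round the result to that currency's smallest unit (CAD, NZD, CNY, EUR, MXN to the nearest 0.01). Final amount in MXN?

MXN 823,265.57

SEK 428,000.00 ÷ 6.5691 = CAD 65,153.52
CAD 65,153.52 × 1.1570 = NZD 75,382.62
NZD 75,382.62 ÷ 0.22005 = CNY 342,570.42
CNY 342,570.42 × 0.13003 = EUR 44,544.43
EUR 44,544.43 ÷ 0.054107 = MXN 823,265.57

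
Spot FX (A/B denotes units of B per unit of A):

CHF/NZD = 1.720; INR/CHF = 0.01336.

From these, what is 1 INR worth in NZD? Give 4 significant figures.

1 INR × 0.01336 = 0.01336 CHF
0.01336 CHF × 1.720 = 0.0229792 NZD

INR/NZD = 0.02298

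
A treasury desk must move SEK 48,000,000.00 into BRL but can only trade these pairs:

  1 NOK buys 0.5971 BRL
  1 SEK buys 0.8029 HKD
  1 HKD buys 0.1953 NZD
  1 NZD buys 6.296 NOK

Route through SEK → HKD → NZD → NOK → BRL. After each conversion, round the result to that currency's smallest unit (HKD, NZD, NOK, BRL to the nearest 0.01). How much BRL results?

BRL 28,295,458.07

SEK 48,000,000.00 × 0.8029 = HKD 38,539,200.00
HKD 38,539,200.00 × 0.1953 = NZD 7,526,705.76
NZD 7,526,705.76 × 6.296 = NOK 47,388,139.46
NOK 47,388,139.46 × 0.5971 = BRL 28,295,458.07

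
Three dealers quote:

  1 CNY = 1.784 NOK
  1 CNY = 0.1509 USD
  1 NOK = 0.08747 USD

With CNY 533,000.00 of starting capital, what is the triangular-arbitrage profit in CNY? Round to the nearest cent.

Profitable loop is CNY → NOK → USD → CNY:
CNY 533,000.00 × 1.784 = NOK 950,872.00
NOK 950,872.00 × 0.08747 = USD 83,172.77
USD 83,172.77 ÷ 0.1509 = CNY 551,178.09
Profit = CNY 551,178.09 − CNY 533,000.00

Profit: CNY 18,178.09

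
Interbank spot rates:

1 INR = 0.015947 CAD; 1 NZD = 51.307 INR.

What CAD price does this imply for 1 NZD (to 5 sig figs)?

1 NZD × 51.307 = 51.307 INR
51.307 INR × 0.015947 = 0.818193 CAD

NZD/CAD = 0.81819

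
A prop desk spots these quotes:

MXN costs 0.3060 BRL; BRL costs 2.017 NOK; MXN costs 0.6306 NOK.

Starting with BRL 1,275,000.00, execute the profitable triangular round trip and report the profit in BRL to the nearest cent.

Profitable loop is BRL → MXN → NOK → BRL:
BRL 1,275,000.00 ÷ 0.3060 = MXN 4,166,666.67
MXN 4,166,666.67 × 0.6306 = NOK 2,627,500.00
NOK 2,627,500.00 ÷ 2.017 = BRL 1,302,677.24
Profit = BRL 1,302,677.24 − BRL 1,275,000.00

Profit: BRL 27,677.24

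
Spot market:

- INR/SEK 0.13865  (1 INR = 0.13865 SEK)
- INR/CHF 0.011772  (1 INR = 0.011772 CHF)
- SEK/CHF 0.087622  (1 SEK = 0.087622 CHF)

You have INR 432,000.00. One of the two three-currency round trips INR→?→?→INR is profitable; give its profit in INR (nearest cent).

Profitable loop is INR → SEK → CHF → INR:
INR 432,000.00 × 0.13865 = SEK 59,896.80
SEK 59,896.80 × 0.087622 = CHF 5,248.28
CHF 5,248.28 ÷ 0.011772 = INR 445,827.17
Profit = INR 445,827.17 − INR 432,000.00

Profit: INR 13,827.17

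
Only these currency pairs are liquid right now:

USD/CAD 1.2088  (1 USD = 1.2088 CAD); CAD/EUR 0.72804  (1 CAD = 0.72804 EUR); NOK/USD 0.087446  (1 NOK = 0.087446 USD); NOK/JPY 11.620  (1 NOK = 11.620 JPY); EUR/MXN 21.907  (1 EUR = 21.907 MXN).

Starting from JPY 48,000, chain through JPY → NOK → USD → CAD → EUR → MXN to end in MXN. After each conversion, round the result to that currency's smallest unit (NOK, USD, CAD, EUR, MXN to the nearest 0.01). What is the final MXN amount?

MXN 6,964.02

JPY 48,000 ÷ 11.620 = NOK 4,130.81
NOK 4,130.81 × 0.087446 = USD 361.22
USD 361.22 × 1.2088 = CAD 436.64
CAD 436.64 × 0.72804 = EUR 317.89
EUR 317.89 × 21.907 = MXN 6,964.02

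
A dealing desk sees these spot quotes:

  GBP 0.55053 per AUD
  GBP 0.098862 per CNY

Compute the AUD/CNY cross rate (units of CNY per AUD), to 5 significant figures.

AUD/CNY = 5.5687

1 AUD × 0.55053 = 0.55053 GBP
0.55053 GBP ÷ 0.098862 = 5.56867 CNY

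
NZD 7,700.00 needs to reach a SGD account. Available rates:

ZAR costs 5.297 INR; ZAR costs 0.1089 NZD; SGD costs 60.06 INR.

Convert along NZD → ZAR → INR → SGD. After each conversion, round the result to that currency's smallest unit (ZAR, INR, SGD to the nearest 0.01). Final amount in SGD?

NZD 7,700.00 ÷ 0.1089 = ZAR 70,707.07
ZAR 70,707.07 × 5.297 = INR 374,535.35
INR 374,535.35 ÷ 60.06 = SGD 6,236.02

SGD 6,236.02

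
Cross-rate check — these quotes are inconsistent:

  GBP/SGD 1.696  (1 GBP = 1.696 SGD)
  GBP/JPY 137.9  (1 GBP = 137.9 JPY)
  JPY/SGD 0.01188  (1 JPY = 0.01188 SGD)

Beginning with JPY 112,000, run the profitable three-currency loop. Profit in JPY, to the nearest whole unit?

Profit: JPY 3,948

Profitable loop is JPY → GBP → SGD → JPY:
JPY 112,000 ÷ 137.9 = GBP 812.18
GBP 812.18 × 1.696 = SGD 1,377.46
SGD 1,377.46 ÷ 0.01188 = JPY 115,948
Profit = JPY 115,948 − JPY 112,000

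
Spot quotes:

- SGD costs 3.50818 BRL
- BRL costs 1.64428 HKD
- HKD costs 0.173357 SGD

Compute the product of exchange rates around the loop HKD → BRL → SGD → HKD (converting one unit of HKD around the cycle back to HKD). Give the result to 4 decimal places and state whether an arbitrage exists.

1.0000 (no arbitrage)

Around HKD → BRL → SGD → HKD: 1 ÷ 1.64428 ÷ 3.50818 ÷ 0.173357 = 1.000002
Product ≈ 1 (deviation 0.000%, within rounding noise).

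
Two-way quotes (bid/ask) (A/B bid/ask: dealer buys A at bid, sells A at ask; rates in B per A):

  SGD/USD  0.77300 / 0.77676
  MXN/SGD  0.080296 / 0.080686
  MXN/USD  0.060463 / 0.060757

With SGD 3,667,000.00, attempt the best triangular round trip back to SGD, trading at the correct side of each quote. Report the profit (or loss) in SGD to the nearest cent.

Best loop SGD → USD → MXN → SGD:
SGD 3,667,000.00 × 0.77300 (sell SGD at bid) = USD 2,834,591.00
USD 2,834,591.00 ÷ 0.060757 (buy MXN at ask) = MXN 46,654,558.32
MXN 46,654,558.32 × 0.080296 (sell MXN at bid) = SGD 3,746,174.42

Net profit: SGD 79,174.42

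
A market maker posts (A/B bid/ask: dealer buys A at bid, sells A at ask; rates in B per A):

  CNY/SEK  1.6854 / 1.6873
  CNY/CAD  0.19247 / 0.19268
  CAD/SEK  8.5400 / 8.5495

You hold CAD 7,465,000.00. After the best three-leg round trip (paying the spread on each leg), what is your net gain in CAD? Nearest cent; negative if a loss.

Net profit: CAD 172,574.29

Best loop CAD → CNY → SEK → CAD:
CAD 7,465,000.00 ÷ 0.19268 (buy CNY at ask) = CNY 38,742,993.56
CNY 38,742,993.56 × 1.6854 (sell CNY at bid) = SEK 65,297,441.35
SEK 65,297,441.35 ÷ 8.5495 (buy CAD at ask) = CAD 7,637,574.29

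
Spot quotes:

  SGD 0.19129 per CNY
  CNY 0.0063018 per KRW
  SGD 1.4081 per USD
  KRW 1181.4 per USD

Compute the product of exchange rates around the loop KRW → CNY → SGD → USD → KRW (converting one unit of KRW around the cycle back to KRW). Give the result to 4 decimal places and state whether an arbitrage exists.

1.0114 (arbitrage exists)

Around KRW → CNY → SGD → USD → KRW: 1 × 0.0063018 × 0.19129 ÷ 1.4081 × 1181.4 = 1.011394
Product > 1; profitable direction is KRW → CNY → SGD → USD → KRW.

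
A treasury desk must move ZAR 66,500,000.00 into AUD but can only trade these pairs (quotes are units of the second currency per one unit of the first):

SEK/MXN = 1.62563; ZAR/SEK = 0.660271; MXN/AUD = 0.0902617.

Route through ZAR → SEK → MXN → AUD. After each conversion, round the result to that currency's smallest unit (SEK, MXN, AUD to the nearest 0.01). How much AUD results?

ZAR 66,500,000.00 × 0.660271 = SEK 43,908,021.50
SEK 43,908,021.50 × 1.62563 = MXN 71,378,196.99
MXN 71,378,196.99 × 0.0902617 = AUD 6,442,717.40

AUD 6,442,717.40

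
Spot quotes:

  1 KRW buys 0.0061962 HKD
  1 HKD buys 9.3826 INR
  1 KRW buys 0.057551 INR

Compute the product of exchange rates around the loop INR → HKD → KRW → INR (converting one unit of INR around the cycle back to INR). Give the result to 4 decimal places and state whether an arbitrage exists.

0.9899 (arbitrage exists)

Around INR → HKD → KRW → INR: 1 ÷ 9.3826 ÷ 0.0061962 × 0.057551 = 0.989929
Product < 1; profitable direction is INR → KRW → HKD → INR.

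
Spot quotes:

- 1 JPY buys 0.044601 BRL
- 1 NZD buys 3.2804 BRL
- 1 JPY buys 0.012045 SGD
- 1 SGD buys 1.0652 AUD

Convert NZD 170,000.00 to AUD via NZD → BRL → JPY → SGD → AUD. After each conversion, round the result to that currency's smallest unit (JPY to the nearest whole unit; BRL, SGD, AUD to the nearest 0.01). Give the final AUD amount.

AUD 160,423.90

NZD 170,000.00 × 3.2804 = BRL 557,668.00
BRL 557,668.00 ÷ 0.044601 = JPY 12,503,486
JPY 12,503,486 × 0.012045 = SGD 150,604.49
SGD 150,604.49 × 1.0652 = AUD 160,423.90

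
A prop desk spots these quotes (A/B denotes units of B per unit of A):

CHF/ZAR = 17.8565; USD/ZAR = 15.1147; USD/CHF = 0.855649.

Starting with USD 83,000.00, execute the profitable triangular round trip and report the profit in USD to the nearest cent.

Profitable loop is USD → CHF → ZAR → USD:
USD 83,000.00 × 0.855649 = CHF 71,018.87
CHF 71,018.87 × 17.8565 = ZAR 1,268,148.40
ZAR 1,268,148.40 ÷ 15.1147 = USD 83,901.66
Profit = USD 83,901.66 − USD 83,000.00

Profit: USD 901.66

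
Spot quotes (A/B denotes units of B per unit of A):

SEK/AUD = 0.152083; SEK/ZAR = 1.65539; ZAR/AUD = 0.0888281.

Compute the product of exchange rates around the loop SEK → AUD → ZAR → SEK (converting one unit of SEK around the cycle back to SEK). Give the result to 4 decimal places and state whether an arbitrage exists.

Around SEK → AUD → ZAR → SEK: 1 × 0.152083 ÷ 0.0888281 ÷ 1.65539 = 1.034261
Product > 1; profitable direction is SEK → AUD → ZAR → SEK.

1.0343 (arbitrage exists)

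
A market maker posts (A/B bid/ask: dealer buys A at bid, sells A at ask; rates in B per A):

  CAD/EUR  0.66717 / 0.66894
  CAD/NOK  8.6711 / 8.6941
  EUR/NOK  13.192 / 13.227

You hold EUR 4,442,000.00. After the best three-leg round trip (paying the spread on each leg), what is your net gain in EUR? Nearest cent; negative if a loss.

Net profit: EUR 54,774.15

Best loop EUR → NOK → CAD → EUR:
EUR 4,442,000.00 × 13.192 (sell EUR at bid) = NOK 58,598,864.00
NOK 58,598,864.00 ÷ 8.6941 (buy CAD at ask) = CAD 6,740,072.46
CAD 6,740,072.46 × 0.66717 (sell CAD at bid) = EUR 4,496,774.15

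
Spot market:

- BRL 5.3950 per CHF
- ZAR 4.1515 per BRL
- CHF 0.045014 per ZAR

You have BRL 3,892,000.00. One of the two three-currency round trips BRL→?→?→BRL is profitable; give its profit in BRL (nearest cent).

Profitable loop is BRL → ZAR → CHF → BRL:
BRL 3,892,000.00 × 4.1515 = ZAR 16,157,638.00
ZAR 16,157,638.00 × 0.045014 = CHF 727,319.92
CHF 727,319.92 × 5.3950 = BRL 3,923,890.95
Profit = BRL 3,923,890.95 − BRL 3,892,000.00

Profit: BRL 31,890.95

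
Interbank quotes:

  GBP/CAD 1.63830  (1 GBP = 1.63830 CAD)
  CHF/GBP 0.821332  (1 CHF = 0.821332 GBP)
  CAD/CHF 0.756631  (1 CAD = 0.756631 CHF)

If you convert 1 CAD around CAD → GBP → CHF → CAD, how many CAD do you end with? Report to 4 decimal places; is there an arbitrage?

Around CAD → GBP → CHF → CAD: 1 ÷ 1.63830 ÷ 0.821332 ÷ 0.756631 = 0.982209
Product < 1; profitable direction is CAD → CHF → GBP → CAD.

0.9822 (arbitrage exists)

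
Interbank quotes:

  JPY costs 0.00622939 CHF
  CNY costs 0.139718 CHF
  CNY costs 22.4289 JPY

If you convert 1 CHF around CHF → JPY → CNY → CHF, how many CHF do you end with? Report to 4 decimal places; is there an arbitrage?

1.0000 (no arbitrage)

Around CHF → JPY → CNY → CHF: 1 ÷ 0.00622939 ÷ 22.4289 × 0.139718 = 0.999997
Product ≈ 1 (deviation 0.000%, within rounding noise).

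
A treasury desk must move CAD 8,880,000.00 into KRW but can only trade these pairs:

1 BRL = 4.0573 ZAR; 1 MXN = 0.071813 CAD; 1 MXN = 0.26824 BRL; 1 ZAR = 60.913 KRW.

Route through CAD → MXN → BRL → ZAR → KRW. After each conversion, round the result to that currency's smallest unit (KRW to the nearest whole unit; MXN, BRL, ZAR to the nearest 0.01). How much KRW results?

CAD 8,880,000.00 ÷ 0.071813 = MXN 123,654,491.53
MXN 123,654,491.53 × 0.26824 = BRL 33,169,080.81
BRL 33,169,080.81 × 4.0573 = ZAR 134,576,911.57
ZAR 134,576,911.57 × 60.913 = KRW 8,197,483,414

KRW 8,197,483,414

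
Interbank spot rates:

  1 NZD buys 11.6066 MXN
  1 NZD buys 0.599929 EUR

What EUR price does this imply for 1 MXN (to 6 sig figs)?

MXN/EUR = 0.0516886

1 MXN ÷ 11.6066 = 0.0861579 NZD
0.0861579 NZD × 0.599929 = 0.0516886 EUR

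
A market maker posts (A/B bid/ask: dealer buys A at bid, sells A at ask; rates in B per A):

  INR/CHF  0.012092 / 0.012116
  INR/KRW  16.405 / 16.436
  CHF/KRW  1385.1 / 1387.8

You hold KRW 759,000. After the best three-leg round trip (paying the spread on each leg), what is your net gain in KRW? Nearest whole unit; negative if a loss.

Best loop KRW → INR → CHF → KRW:
KRW 759,000 ÷ 16.436 (buy INR at ask) = INR 46,179.12
INR 46,179.12 × 0.012092 (sell INR at bid) = CHF 558.40
CHF 558.40 × 1385.1 (sell CHF at bid) = KRW 773,437

Net profit: KRW 14,437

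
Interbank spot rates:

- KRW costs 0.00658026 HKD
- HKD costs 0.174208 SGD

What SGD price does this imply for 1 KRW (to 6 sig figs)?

1 KRW × 0.00658026 = 0.00658026 HKD
0.00658026 HKD × 0.174208 = 0.00114633 SGD

KRW/SGD = 0.00114633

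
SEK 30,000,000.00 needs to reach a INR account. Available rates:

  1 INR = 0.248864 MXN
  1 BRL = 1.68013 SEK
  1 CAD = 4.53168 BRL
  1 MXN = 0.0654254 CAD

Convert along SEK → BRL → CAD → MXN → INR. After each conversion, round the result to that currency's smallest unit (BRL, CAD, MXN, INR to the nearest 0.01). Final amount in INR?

INR 241,997,382.87

SEK 30,000,000.00 ÷ 1.68013 = BRL 17,855,761.16
BRL 17,855,761.16 ÷ 4.53168 = CAD 3,940,207.86
CAD 3,940,207.86 ÷ 0.0654254 = MXN 60,224,436.69
MXN 60,224,436.69 ÷ 0.248864 = INR 241,997,382.87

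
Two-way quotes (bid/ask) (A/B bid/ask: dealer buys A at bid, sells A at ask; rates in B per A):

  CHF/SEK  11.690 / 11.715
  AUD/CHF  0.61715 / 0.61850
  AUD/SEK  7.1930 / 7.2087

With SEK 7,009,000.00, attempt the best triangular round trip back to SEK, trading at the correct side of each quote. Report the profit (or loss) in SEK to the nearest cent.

Best loop SEK → AUD → CHF → SEK:
SEK 7,009,000.00 ÷ 7.2087 (buy AUD at ask) = AUD 972,297.36
AUD 972,297.36 × 0.61715 (sell AUD at bid) = CHF 600,053.32
CHF 600,053.32 × 11.690 (sell CHF at bid) = SEK 7,014,623.28

Net profit: SEK 5,623.28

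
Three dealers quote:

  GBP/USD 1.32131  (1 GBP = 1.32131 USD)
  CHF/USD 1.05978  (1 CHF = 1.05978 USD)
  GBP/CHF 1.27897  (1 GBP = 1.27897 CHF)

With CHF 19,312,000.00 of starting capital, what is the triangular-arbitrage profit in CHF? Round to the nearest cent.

Profit: CHF 498,644.64

Profitable loop is CHF → USD → GBP → CHF:
CHF 19,312,000.00 × 1.05978 = USD 20,466,471.36
USD 20,466,471.36 ÷ 1.32131 = GBP 15,489,530.36
GBP 15,489,530.36 × 1.27897 = CHF 19,810,644.64
Profit = CHF 19,810,644.64 − CHF 19,312,000.00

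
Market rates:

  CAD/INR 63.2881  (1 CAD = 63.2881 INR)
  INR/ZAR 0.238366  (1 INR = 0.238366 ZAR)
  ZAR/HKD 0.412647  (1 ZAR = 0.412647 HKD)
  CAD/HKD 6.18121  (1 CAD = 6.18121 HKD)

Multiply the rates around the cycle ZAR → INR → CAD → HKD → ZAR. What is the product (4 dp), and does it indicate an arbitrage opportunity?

0.9930 (arbitrage exists)

Around ZAR → INR → CAD → HKD → ZAR: 1 ÷ 0.238366 ÷ 63.2881 × 6.18121 ÷ 0.412647 = 0.992952
Product < 1; profitable direction is ZAR → HKD → CAD → INR → ZAR.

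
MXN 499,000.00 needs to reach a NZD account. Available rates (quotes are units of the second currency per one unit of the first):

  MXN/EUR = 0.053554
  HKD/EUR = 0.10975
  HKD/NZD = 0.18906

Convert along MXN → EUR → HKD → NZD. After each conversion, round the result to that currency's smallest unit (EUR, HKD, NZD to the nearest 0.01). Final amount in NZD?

NZD 46,034.95

MXN 499,000.00 × 0.053554 = EUR 26,723.45
EUR 26,723.45 ÷ 0.10975 = HKD 243,493.85
HKD 243,493.85 × 0.18906 = NZD 46,034.95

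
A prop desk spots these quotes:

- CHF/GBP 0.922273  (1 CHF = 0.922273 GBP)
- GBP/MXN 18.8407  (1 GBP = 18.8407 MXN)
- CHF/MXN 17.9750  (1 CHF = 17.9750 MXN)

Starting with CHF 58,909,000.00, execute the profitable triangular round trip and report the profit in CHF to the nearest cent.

Profit: CHF 2,029,817.21

Profitable loop is CHF → MXN → GBP → CHF:
CHF 58,909,000.00 × 17.9750 = MXN 1,058,889,275.00
MXN 1,058,889,275.00 ÷ 18.8407 = GBP 56,202,225.77
GBP 56,202,225.77 ÷ 0.922273 = CHF 60,938,817.21
Profit = CHF 60,938,817.21 − CHF 58,909,000.00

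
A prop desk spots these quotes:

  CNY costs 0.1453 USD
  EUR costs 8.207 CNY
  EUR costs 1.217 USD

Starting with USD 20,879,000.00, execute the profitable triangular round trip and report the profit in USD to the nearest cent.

Profit: USD 429,369.78

Profitable loop is USD → CNY → EUR → USD:
USD 20,879,000.00 ÷ 0.1453 = CNY 143,695,801.79
CNY 143,695,801.79 ÷ 8.207 = EUR 17,508,931.62
EUR 17,508,931.62 × 1.217 = USD 21,308,369.78
Profit = USD 21,308,369.78 − USD 20,879,000.00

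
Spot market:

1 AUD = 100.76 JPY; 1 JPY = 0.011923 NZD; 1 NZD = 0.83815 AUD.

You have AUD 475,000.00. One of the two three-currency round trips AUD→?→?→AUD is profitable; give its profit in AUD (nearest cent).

Profitable loop is AUD → JPY → NZD → AUD:
AUD 475,000.00 × 100.76 = JPY 47,861,000
JPY 47,861,000 × 0.011923 = NZD 570,646.70
NZD 570,646.70 × 0.83815 = AUD 478,287.53
Profit = AUD 478,287.53 − AUD 475,000.00

Profit: AUD 3,287.53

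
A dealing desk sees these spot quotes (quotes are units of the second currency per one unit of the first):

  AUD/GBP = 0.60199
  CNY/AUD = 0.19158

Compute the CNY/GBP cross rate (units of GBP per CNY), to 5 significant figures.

1 CNY × 0.19158 = 0.19158 AUD
0.19158 AUD × 0.60199 = 0.115329 GBP

CNY/GBP = 0.11533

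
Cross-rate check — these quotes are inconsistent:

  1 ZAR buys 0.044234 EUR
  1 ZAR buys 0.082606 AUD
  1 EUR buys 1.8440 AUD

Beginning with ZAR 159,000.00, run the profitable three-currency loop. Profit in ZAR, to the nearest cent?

Profit: ZAR 2,024.36

Profitable loop is ZAR → AUD → EUR → ZAR:
ZAR 159,000.00 × 0.082606 = AUD 13,134.35
AUD 13,134.35 ÷ 1.8440 = EUR 7,122.75
EUR 7,122.75 ÷ 0.044234 = ZAR 161,024.36
Profit = ZAR 161,024.36 − ZAR 159,000.00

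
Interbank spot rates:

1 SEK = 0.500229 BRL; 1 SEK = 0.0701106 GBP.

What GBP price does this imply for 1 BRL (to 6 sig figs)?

BRL/GBP = 0.140157

1 BRL ÷ 0.500229 = 1.99908 SEK
1.99908 SEK × 0.0701106 = 0.140157 GBP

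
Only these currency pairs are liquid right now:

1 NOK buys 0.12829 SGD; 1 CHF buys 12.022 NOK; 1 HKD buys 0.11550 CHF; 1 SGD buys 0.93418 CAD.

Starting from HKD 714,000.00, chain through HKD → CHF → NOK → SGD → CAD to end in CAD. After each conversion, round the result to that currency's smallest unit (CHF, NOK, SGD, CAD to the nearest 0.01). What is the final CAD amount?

CAD 118,817.47

HKD 714,000.00 × 0.11550 = CHF 82,467.00
CHF 82,467.00 × 12.022 = NOK 991,418.27
NOK 991,418.27 × 0.12829 = SGD 127,189.05
SGD 127,189.05 × 0.93418 = CAD 118,817.47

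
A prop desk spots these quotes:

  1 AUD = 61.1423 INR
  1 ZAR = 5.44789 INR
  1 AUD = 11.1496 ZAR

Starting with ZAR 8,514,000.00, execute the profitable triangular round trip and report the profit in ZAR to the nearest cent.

Profitable loop is ZAR → AUD → INR → ZAR:
ZAR 8,514,000.00 ÷ 11.1496 = AUD 763,614.84
AUD 763,614.84 × 61.1423 = INR 46,689,167.52
INR 46,689,167.52 ÷ 5.44789 = ZAR 8,570,137.71
Profit = ZAR 8,570,137.71 − ZAR 8,514,000.00

Profit: ZAR 56,137.71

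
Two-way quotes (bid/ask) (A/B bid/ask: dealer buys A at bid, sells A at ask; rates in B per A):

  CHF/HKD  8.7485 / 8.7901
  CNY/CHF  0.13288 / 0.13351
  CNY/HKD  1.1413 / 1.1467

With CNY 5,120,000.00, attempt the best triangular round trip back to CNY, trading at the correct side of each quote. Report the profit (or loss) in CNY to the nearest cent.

Best loop CNY → CHF → HKD → CNY:
CNY 5,120,000.00 × 0.13288 (sell CNY at bid) = CHF 680,345.60
CHF 680,345.60 × 8.7485 (sell CHF at bid) = HKD 5,952,003.48
HKD 5,952,003.48 ÷ 1.1467 (buy CNY at ask) = CNY 5,190,549.82

Net profit: CNY 70,549.82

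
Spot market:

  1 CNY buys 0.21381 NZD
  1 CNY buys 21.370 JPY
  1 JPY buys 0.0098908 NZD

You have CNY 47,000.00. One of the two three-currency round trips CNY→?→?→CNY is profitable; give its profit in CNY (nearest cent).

Profit: CNY 543.37

Profitable loop is CNY → NZD → JPY → CNY:
CNY 47,000.00 × 0.21381 = NZD 10,049.07
NZD 10,049.07 ÷ 0.0098908 = JPY 1,016,002
JPY 1,016,002 ÷ 21.370 = CNY 47,543.37
Profit = CNY 47,543.37 − CNY 47,000.00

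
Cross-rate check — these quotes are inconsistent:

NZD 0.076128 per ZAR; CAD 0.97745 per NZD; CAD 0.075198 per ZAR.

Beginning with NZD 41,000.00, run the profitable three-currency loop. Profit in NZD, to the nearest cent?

Profit: NZD 433.46

Profitable loop is NZD → ZAR → CAD → NZD:
NZD 41,000.00 ÷ 0.076128 = ZAR 538,566.62
ZAR 538,566.62 × 0.075198 = CAD 40,499.13
CAD 40,499.13 ÷ 0.97745 = NZD 41,433.46
Profit = NZD 41,433.46 − NZD 41,000.00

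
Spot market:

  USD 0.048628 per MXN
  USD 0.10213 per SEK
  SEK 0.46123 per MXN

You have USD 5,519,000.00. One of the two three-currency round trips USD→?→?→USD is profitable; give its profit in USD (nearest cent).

Profitable loop is USD → SEK → MXN → USD:
USD 5,519,000.00 ÷ 0.10213 = SEK 54,038,969.94
SEK 54,038,969.94 ÷ 0.46123 = MXN 117,162,738.63
MXN 117,162,738.63 × 0.048628 = USD 5,697,389.65
Profit = USD 5,697,389.65 − USD 5,519,000.00

Profit: USD 178,389.65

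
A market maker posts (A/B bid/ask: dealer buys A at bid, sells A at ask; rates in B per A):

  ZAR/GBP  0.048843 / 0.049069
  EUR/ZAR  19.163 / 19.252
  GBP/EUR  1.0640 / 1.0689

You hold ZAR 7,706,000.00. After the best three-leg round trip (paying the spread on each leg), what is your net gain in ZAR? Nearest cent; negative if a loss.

Best loop ZAR → GBP → EUR → ZAR:
ZAR 7,706,000.00 × 0.048843 (sell ZAR at bid) = GBP 376,384.16
GBP 376,384.16 × 1.0640 (sell GBP at bid) = EUR 400,472.74
EUR 400,472.74 × 19.163 (sell EUR at bid) = ZAR 7,674,259.20

Net result: ZAR -31,740.80 (no profitable arbitrage after spreads)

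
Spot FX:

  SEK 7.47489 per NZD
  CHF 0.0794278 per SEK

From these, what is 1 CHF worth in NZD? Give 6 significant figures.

CHF/NZD = 1.68431

1 CHF ÷ 0.0794278 = 12.5901 SEK
12.5901 SEK ÷ 7.47489 = 1.68431 NZD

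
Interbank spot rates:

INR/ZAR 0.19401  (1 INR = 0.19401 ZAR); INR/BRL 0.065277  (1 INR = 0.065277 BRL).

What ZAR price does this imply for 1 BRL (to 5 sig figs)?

BRL/ZAR = 2.9721

1 BRL ÷ 0.065277 = 15.3193 INR
15.3193 INR × 0.19401 = 2.9721 ZAR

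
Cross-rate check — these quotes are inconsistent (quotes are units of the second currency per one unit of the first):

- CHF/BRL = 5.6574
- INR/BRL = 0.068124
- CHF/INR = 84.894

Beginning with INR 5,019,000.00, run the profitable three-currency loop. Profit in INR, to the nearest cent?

Profit: INR 111,709.75

Profitable loop is INR → BRL → CHF → INR:
INR 5,019,000.00 × 0.068124 = BRL 341,914.36
BRL 341,914.36 ÷ 5.6574 = CHF 60,436.66
CHF 60,436.66 × 84.894 = INR 5,130,709.75
Profit = INR 5,130,709.75 − INR 5,019,000.00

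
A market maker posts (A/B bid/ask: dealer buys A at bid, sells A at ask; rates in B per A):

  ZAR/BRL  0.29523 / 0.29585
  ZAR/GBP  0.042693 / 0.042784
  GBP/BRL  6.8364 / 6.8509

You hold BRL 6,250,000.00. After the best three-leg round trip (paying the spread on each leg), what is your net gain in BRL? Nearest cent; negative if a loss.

Net profit: BRL 45,228.38

Best loop BRL → GBP → ZAR → BRL:
BRL 6,250,000.00 ÷ 6.8509 (buy GBP at ask) = GBP 912,288.90
GBP 912,288.90 ÷ 0.042784 (buy ZAR at ask) = ZAR 21,323,132.39
ZAR 21,323,132.39 × 0.29523 (sell ZAR at bid) = BRL 6,295,228.38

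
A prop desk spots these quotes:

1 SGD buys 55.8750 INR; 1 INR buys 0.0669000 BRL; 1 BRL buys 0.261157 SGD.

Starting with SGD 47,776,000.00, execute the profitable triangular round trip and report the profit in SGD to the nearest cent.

Profitable loop is SGD → BRL → INR → SGD:
SGD 47,776,000.00 ÷ 0.261157 = BRL 182,939,764.20
BRL 182,939,764.20 ÷ 0.0669000 = INR 2,734,525,623.37
INR 2,734,525,623.37 ÷ 55.8750 = SGD 48,940,055.90
Profit = SGD 48,940,055.90 − SGD 47,776,000.00

Profit: SGD 1,164,055.90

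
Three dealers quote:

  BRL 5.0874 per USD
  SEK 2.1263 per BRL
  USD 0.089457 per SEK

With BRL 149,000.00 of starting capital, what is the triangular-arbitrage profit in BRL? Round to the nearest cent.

Profit: BRL 4,975.46

Profitable loop is BRL → USD → SEK → BRL:
BRL 149,000.00 ÷ 5.0874 = USD 29,288.04
USD 29,288.04 ÷ 0.089457 = SEK 327,398.02
SEK 327,398.02 ÷ 2.1263 = BRL 153,975.46
Profit = BRL 153,975.46 − BRL 149,000.00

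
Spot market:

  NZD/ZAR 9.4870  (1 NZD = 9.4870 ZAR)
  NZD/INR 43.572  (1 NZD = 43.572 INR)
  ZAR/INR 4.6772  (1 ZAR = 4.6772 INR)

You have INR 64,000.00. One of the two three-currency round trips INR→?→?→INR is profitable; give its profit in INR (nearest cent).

Profit: INR 1,175.94

Profitable loop is INR → NZD → ZAR → INR:
INR 64,000.00 ÷ 43.572 = NZD 1,468.83
NZD 1,468.83 × 9.4870 = ZAR 13,934.82
ZAR 13,934.82 × 4.6772 = INR 65,175.94
Profit = INR 65,175.94 − INR 64,000.00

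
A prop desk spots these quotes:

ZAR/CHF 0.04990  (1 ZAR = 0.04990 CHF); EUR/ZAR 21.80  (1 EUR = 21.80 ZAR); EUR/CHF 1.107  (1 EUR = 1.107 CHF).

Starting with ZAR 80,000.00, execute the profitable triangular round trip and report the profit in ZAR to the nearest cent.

Profitable loop is ZAR → EUR → CHF → ZAR:
ZAR 80,000.00 ÷ 21.80 = EUR 3,669.72
EUR 3,669.72 × 1.107 = CHF 4,062.39
CHF 4,062.39 ÷ 0.04990 = ZAR 81,410.53
Profit = ZAR 81,410.53 − ZAR 80,000.00

Profit: ZAR 1,410.53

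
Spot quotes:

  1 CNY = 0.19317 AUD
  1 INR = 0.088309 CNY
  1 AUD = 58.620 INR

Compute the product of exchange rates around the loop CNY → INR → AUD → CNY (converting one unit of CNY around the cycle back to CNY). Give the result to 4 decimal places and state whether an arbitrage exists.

1.0000 (no arbitrage)

Around CNY → INR → AUD → CNY: 1 ÷ 0.088309 ÷ 58.620 ÷ 0.19317 = 1.000022
Product ≈ 1 (deviation 0.002%, within rounding noise).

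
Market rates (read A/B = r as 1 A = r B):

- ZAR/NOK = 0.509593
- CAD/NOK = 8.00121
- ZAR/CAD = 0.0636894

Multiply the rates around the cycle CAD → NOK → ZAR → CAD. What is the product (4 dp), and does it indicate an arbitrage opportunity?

Around CAD → NOK → ZAR → CAD: 1 × 8.00121 ÷ 0.509593 × 0.0636894 = 0.999999
Product ≈ 1 (deviation 0.000%, within rounding noise).

1.0000 (no arbitrage)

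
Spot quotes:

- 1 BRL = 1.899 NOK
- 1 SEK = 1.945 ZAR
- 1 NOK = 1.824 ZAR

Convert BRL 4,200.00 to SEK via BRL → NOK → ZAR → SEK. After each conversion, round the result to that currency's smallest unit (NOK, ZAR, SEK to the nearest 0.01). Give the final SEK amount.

SEK 7,479.62

BRL 4,200.00 × 1.899 = NOK 7,975.80
NOK 7,975.80 × 1.824 = ZAR 14,547.86
ZAR 14,547.86 ÷ 1.945 = SEK 7,479.62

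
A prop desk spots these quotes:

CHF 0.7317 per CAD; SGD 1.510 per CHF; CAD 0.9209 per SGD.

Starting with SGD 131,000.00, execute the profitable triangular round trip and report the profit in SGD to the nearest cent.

Profitable loop is SGD → CAD → CHF → SGD:
SGD 131,000.00 × 0.9209 = CAD 120,637.90
CAD 120,637.90 × 0.7317 = CHF 88,270.75
CHF 88,270.75 × 1.510 = SGD 133,288.83
Profit = SGD 133,288.83 − SGD 131,000.00

Profit: SGD 2,288.83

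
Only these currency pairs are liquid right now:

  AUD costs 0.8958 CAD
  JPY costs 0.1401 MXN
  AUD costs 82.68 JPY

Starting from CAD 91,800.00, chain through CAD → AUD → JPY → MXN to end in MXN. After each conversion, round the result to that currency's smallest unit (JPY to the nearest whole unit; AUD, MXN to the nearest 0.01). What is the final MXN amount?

CAD 91,800.00 ÷ 0.8958 = AUD 102,478.23
AUD 102,478.23 × 82.68 = JPY 8,472,900
JPY 8,472,900 × 0.1401 = MXN 1,187,053.29

MXN 1,187,053.29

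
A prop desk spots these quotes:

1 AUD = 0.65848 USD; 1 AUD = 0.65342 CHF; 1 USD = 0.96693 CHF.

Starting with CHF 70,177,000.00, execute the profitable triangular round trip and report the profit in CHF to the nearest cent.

Profitable loop is CHF → USD → AUD → CHF:
CHF 70,177,000.00 ÷ 0.96693 = USD 72,577,125.54
USD 72,577,125.54 ÷ 0.65848 = AUD 110,219,179.84
AUD 110,219,179.84 × 0.65342 = CHF 72,019,416.49
Profit = CHF 72,019,416.49 − CHF 70,177,000.00

Profit: CHF 1,842,416.49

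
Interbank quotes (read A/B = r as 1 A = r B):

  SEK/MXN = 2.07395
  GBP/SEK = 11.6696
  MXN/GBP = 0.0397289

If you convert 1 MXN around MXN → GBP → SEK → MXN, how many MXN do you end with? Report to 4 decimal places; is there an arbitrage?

Around MXN → GBP → SEK → MXN: 1 × 0.0397289 × 11.6696 × 2.07395 = 0.961525
Product < 1; profitable direction is MXN → SEK → GBP → MXN.

0.9615 (arbitrage exists)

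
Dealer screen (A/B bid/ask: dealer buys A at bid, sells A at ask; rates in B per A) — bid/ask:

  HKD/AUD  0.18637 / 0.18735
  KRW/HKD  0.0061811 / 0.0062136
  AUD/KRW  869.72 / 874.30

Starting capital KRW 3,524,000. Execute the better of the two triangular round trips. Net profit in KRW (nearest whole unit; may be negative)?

Best loop KRW → HKD → AUD → KRW:
KRW 3,524,000 × 0.0061811 (sell KRW at bid) = HKD 21,782.20
HKD 21,782.20 × 0.18637 (sell HKD at bid) = AUD 4,059.55
AUD 4,059.55 × 869.72 (sell AUD at bid) = KRW 3,530,670

Net profit: KRW 6,670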